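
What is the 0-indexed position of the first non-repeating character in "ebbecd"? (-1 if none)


Input: ebbecd
Character frequencies:
  'b': 2
  'c': 1
  'd': 1
  'e': 2
Scanning left to right for freq == 1:
  Position 0 ('e'): freq=2, skip
  Position 1 ('b'): freq=2, skip
  Position 2 ('b'): freq=2, skip
  Position 3 ('e'): freq=2, skip
  Position 4 ('c'): unique! => answer = 4

4


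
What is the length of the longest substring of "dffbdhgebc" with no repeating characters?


Input: "dffbdhgebc"
Sliding window (track last position of each char):
  Position 0 ('d'): window [0,0] length 1 -- new best
  Position 1 ('f'): window [0,1] length 2 -- new best
  Position 2 ('f'): repeat (last at 1), move window start to 2
  Position 2 ('f'): window [2,2] length 1
  Position 3 ('b'): window [2,3] length 2
  Position 4 ('d'): window [2,4] length 3 -- new best
  Position 5 ('h'): window [2,5] length 4 -- new best
  Position 6 ('g'): window [2,6] length 5 -- new best
  Position 7 ('e'): window [2,7] length 6 -- new best
  Position 8 ('b'): repeat (last at 3), move window start to 4
  Position 8 ('b'): window [4,8] length 5
  Position 9 ('c'): window [4,9] length 6
Longest substring with no repeats: "fbdhge" with length 6

6


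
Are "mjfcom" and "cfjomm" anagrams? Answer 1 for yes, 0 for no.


Strings: "mjfcom", "cfjomm"
Sorted first:  cfjmmo
Sorted second: cfjmmo
Sorted forms match => anagrams

1


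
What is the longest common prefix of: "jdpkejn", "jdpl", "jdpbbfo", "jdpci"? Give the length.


Words: jdpkejn, jdpl, jdpbbfo, jdpci
  Position 0: all 'j' => match
  Position 1: all 'd' => match
  Position 2: all 'p' => match
  Position 3: ('k', 'l', 'b', 'c') => mismatch, stop
LCP = "jdp" (length 3)

3


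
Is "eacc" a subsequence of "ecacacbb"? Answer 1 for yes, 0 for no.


Check if "eacc" is a subsequence of "ecacacbb"
Greedy scan:
  Position 0 ('e'): matches sub[0] = 'e'
  Position 1 ('c'): no match needed
  Position 2 ('a'): matches sub[1] = 'a'
  Position 3 ('c'): matches sub[2] = 'c'
  Position 4 ('a'): no match needed
  Position 5 ('c'): matches sub[3] = 'c'
  Position 6 ('b'): no match needed
  Position 7 ('b'): no match needed
All 4 characters matched => is a subsequence

1


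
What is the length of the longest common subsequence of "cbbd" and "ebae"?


LCS of "cbbd" and "ebae"
DP table:
           e    b    a    e
      0    0    0    0    0
  c   0    0    0    0    0
  b   0    0    1    1    1
  b   0    0    1    1    1
  d   0    0    1    1    1
LCS length = dp[4][4] = 1

1


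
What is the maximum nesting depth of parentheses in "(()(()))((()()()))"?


Input: "(()(()))((()()()))"
Tracking depth:
  Position 0 '(': depth becomes 1
  Position 1 '(': depth becomes 2
  Position 2 ')': depth becomes 1
  Position 3 '(': depth becomes 2
  Position 4 '(': depth becomes 3
  Position 5 ')': depth becomes 2
  Position 6 ')': depth becomes 1
  Position 7 ')': depth becomes 0
  Position 8 '(': depth becomes 1
  Position 9 '(': depth becomes 2
  Position 10 '(': depth becomes 3
  Position 11 ')': depth becomes 2
  Position 12 '(': depth becomes 3
  Position 13 ')': depth becomes 2
  Position 14 '(': depth becomes 3
  Position 15 ')': depth becomes 2
  Position 16 ')': depth becomes 1
  Position 17 ')': depth becomes 0
Maximum depth reached: 3

3


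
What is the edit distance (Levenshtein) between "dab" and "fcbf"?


Computing edit distance: "dab" -> "fcbf"
DP table:
           f    c    b    f
      0    1    2    3    4
  d   1    1    2    3    4
  a   2    2    2    3    4
  b   3    3    3    2    3
Edit distance = dp[3][4] = 3

3


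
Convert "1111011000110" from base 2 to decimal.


Input: "1111011000110" in base 2
Positional expansion:
  Digit '1' (value 1) x 2^12 = 4096
  Digit '1' (value 1) x 2^11 = 2048
  Digit '1' (value 1) x 2^10 = 1024
  Digit '1' (value 1) x 2^9 = 512
  Digit '0' (value 0) x 2^8 = 0
  Digit '1' (value 1) x 2^7 = 128
  Digit '1' (value 1) x 2^6 = 64
  Digit '0' (value 0) x 2^5 = 0
  Digit '0' (value 0) x 2^4 = 0
  Digit '0' (value 0) x 2^3 = 0
  Digit '1' (value 1) x 2^2 = 4
  Digit '1' (value 1) x 2^1 = 2
  Digit '0' (value 0) x 2^0 = 0
Sum = 7878

7878


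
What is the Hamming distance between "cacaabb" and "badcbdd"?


Comparing "cacaabb" and "badcbdd" position by position:
  Position 0: 'c' vs 'b' => differ
  Position 1: 'a' vs 'a' => same
  Position 2: 'c' vs 'd' => differ
  Position 3: 'a' vs 'c' => differ
  Position 4: 'a' vs 'b' => differ
  Position 5: 'b' vs 'd' => differ
  Position 6: 'b' vs 'd' => differ
Total differences (Hamming distance): 6

6


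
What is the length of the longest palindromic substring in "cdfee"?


Input: "cdfee"
Checking substrings for palindromes:
  [3:5] "ee" (len 2) => palindrome
Longest palindromic substring: "ee" with length 2

2


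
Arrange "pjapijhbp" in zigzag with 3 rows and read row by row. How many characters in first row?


Zigzag "pjapijhbp" into 3 rows:
Placing characters:
  'p' => row 0
  'j' => row 1
  'a' => row 2
  'p' => row 1
  'i' => row 0
  'j' => row 1
  'h' => row 2
  'b' => row 1
  'p' => row 0
Rows:
  Row 0: "pip"
  Row 1: "jpjb"
  Row 2: "ah"
First row length: 3

3


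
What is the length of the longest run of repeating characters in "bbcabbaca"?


Input: "bbcabbaca"
Scanning for longest run:
  Position 1 ('b'): continues run of 'b', length=2
  Position 2 ('c'): new char, reset run to 1
  Position 3 ('a'): new char, reset run to 1
  Position 4 ('b'): new char, reset run to 1
  Position 5 ('b'): continues run of 'b', length=2
  Position 6 ('a'): new char, reset run to 1
  Position 7 ('c'): new char, reset run to 1
  Position 8 ('a'): new char, reset run to 1
Longest run: 'b' with length 2

2


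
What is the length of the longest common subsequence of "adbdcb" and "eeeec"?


LCS of "adbdcb" and "eeeec"
DP table:
           e    e    e    e    c
      0    0    0    0    0    0
  a   0    0    0    0    0    0
  d   0    0    0    0    0    0
  b   0    0    0    0    0    0
  d   0    0    0    0    0    0
  c   0    0    0    0    0    1
  b   0    0    0    0    0    1
LCS length = dp[6][5] = 1

1


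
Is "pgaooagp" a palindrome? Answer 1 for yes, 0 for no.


Input: pgaooagp
Reversed: pgaooagp
  Compare pos 0 ('p') with pos 7 ('p'): match
  Compare pos 1 ('g') with pos 6 ('g'): match
  Compare pos 2 ('a') with pos 5 ('a'): match
  Compare pos 3 ('o') with pos 4 ('o'): match
Result: palindrome

1


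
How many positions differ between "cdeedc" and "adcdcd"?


Comparing "cdeedc" and "adcdcd" position by position:
  Position 0: 'c' vs 'a' => DIFFER
  Position 1: 'd' vs 'd' => same
  Position 2: 'e' vs 'c' => DIFFER
  Position 3: 'e' vs 'd' => DIFFER
  Position 4: 'd' vs 'c' => DIFFER
  Position 5: 'c' vs 'd' => DIFFER
Positions that differ: 5

5


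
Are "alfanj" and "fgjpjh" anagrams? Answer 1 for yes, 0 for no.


Strings: "alfanj", "fgjpjh"
Sorted first:  aafjln
Sorted second: fghjjp
Differ at position 0: 'a' vs 'f' => not anagrams

0


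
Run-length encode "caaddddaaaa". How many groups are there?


Input: caaddddaaaa
Scanning for consecutive runs:
  Group 1: 'c' x 1 (positions 0-0)
  Group 2: 'a' x 2 (positions 1-2)
  Group 3: 'd' x 4 (positions 3-6)
  Group 4: 'a' x 4 (positions 7-10)
Total groups: 4

4


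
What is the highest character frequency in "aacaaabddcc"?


Input: aacaaabddcc
Character counts:
  'a': 5
  'b': 1
  'c': 3
  'd': 2
Maximum frequency: 5

5


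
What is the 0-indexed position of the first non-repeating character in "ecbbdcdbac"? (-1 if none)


Input: ecbbdcdbac
Character frequencies:
  'a': 1
  'b': 3
  'c': 3
  'd': 2
  'e': 1
Scanning left to right for freq == 1:
  Position 0 ('e'): unique! => answer = 0

0


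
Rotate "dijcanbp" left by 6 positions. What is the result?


Input: "dijcanbp", rotate left by 6
First 6 characters: "dijcan"
Remaining characters: "bp"
Concatenate remaining + first: "bp" + "dijcan" = "bpdijcan"

bpdijcan


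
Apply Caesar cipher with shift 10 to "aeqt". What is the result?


Caesar cipher: shift "aeqt" by 10
  'a' (pos 0) + 10 = pos 10 = 'k'
  'e' (pos 4) + 10 = pos 14 = 'o'
  'q' (pos 16) + 10 = pos 0 = 'a'
  't' (pos 19) + 10 = pos 3 = 'd'
Result: koad

koad


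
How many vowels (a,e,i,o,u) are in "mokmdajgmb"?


Input: mokmdajgmb
Checking each character:
  'm' at position 0: consonant
  'o' at position 1: vowel (running total: 1)
  'k' at position 2: consonant
  'm' at position 3: consonant
  'd' at position 4: consonant
  'a' at position 5: vowel (running total: 2)
  'j' at position 6: consonant
  'g' at position 7: consonant
  'm' at position 8: consonant
  'b' at position 9: consonant
Total vowels: 2

2


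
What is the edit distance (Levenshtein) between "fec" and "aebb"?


Computing edit distance: "fec" -> "aebb"
DP table:
           a    e    b    b
      0    1    2    3    4
  f   1    1    2    3    4
  e   2    2    1    2    3
  c   3    3    2    2    3
Edit distance = dp[3][4] = 3

3


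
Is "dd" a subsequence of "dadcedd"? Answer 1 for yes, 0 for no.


Check if "dd" is a subsequence of "dadcedd"
Greedy scan:
  Position 0 ('d'): matches sub[0] = 'd'
  Position 1 ('a'): no match needed
  Position 2 ('d'): matches sub[1] = 'd'
  Position 3 ('c'): no match needed
  Position 4 ('e'): no match needed
  Position 5 ('d'): no match needed
  Position 6 ('d'): no match needed
All 2 characters matched => is a subsequence

1


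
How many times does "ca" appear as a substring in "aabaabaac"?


Searching for "ca" in "aabaabaac"
Scanning each position:
  Position 0: "aa" => no
  Position 1: "ab" => no
  Position 2: "ba" => no
  Position 3: "aa" => no
  Position 4: "ab" => no
  Position 5: "ba" => no
  Position 6: "aa" => no
  Position 7: "ac" => no
Total occurrences: 0

0


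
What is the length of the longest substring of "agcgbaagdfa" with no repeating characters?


Input: "agcgbaagdfa"
Sliding window (track last position of each char):
  Position 0 ('a'): window [0,0] length 1 -- new best
  Position 1 ('g'): window [0,1] length 2 -- new best
  Position 2 ('c'): window [0,2] length 3 -- new best
  Position 3 ('g'): repeat (last at 1), move window start to 2
  Position 3 ('g'): window [2,3] length 2
  Position 4 ('b'): window [2,4] length 3
  Position 5 ('a'): window [2,5] length 4 -- new best
  Position 6 ('a'): repeat (last at 5), move window start to 6
  Position 6 ('a'): window [6,6] length 1
  Position 7 ('g'): window [6,7] length 2
  Position 8 ('d'): window [6,8] length 3
  Position 9 ('f'): window [6,9] length 4
  Position 10 ('a'): repeat (last at 6), move window start to 7
  Position 10 ('a'): window [7,10] length 4
Longest substring with no repeats: "cgba" with length 4

4


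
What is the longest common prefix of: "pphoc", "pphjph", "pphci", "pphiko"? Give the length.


Words: pphoc, pphjph, pphci, pphiko
  Position 0: all 'p' => match
  Position 1: all 'p' => match
  Position 2: all 'h' => match
  Position 3: ('o', 'j', 'c', 'i') => mismatch, stop
LCP = "pph" (length 3)

3


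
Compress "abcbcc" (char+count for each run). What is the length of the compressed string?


Input: abcbcc
Runs:
  'a' x 1 => "a1"
  'b' x 1 => "b1"
  'c' x 1 => "c1"
  'b' x 1 => "b1"
  'c' x 2 => "c2"
Compressed: "a1b1c1b1c2"
Compressed length: 10

10


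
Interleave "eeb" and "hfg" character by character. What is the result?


Interleaving "eeb" and "hfg":
  Position 0: 'e' from first, 'h' from second => "eh"
  Position 1: 'e' from first, 'f' from second => "ef"
  Position 2: 'b' from first, 'g' from second => "bg"
Result: ehefbg

ehefbg


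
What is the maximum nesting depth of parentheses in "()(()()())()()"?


Input: "()(()()())()()"
Tracking depth:
  Position 0 '(': depth becomes 1
  Position 1 ')': depth becomes 0
  Position 2 '(': depth becomes 1
  Position 3 '(': depth becomes 2
  Position 4 ')': depth becomes 1
  Position 5 '(': depth becomes 2
  Position 6 ')': depth becomes 1
  Position 7 '(': depth becomes 2
  Position 8 ')': depth becomes 1
  Position 9 ')': depth becomes 0
  Position 10 '(': depth becomes 1
  Position 11 ')': depth becomes 0
  Position 12 '(': depth becomes 1
  Position 13 ')': depth becomes 0
Maximum depth reached: 2

2


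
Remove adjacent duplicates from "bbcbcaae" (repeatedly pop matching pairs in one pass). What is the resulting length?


Input: bbcbcaae
Stack-based adjacent duplicate removal:
  Read 'b': push. Stack: b
  Read 'b': matches stack top 'b' => pop. Stack: (empty)
  Read 'c': push. Stack: c
  Read 'b': push. Stack: cb
  Read 'c': push. Stack: cbc
  Read 'a': push. Stack: cbca
  Read 'a': matches stack top 'a' => pop. Stack: cbc
  Read 'e': push. Stack: cbce
Final stack: "cbce" (length 4)

4


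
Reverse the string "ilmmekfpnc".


Input: ilmmekfpnc
Reading characters right to left:
  Position 9: 'c'
  Position 8: 'n'
  Position 7: 'p'
  Position 6: 'f'
  Position 5: 'k'
  Position 4: 'e'
  Position 3: 'm'
  Position 2: 'm'
  Position 1: 'l'
  Position 0: 'i'
Reversed: cnpfkemmli

cnpfkemmli


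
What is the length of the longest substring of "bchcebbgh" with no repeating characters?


Input: "bchcebbgh"
Sliding window (track last position of each char):
  Position 0 ('b'): window [0,0] length 1 -- new best
  Position 1 ('c'): window [0,1] length 2 -- new best
  Position 2 ('h'): window [0,2] length 3 -- new best
  Position 3 ('c'): repeat (last at 1), move window start to 2
  Position 3 ('c'): window [2,3] length 2
  Position 4 ('e'): window [2,4] length 3
  Position 5 ('b'): window [2,5] length 4 -- new best
  Position 6 ('b'): repeat (last at 5), move window start to 6
  Position 6 ('b'): window [6,6] length 1
  Position 7 ('g'): window [6,7] length 2
  Position 8 ('h'): window [6,8] length 3
Longest substring with no repeats: "hceb" with length 4

4


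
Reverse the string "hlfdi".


Input: hlfdi
Reading characters right to left:
  Position 4: 'i'
  Position 3: 'd'
  Position 2: 'f'
  Position 1: 'l'
  Position 0: 'h'
Reversed: idflh

idflh


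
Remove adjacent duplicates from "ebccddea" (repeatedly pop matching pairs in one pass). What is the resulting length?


Input: ebccddea
Stack-based adjacent duplicate removal:
  Read 'e': push. Stack: e
  Read 'b': push. Stack: eb
  Read 'c': push. Stack: ebc
  Read 'c': matches stack top 'c' => pop. Stack: eb
  Read 'd': push. Stack: ebd
  Read 'd': matches stack top 'd' => pop. Stack: eb
  Read 'e': push. Stack: ebe
  Read 'a': push. Stack: ebea
Final stack: "ebea" (length 4)

4


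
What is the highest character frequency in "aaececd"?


Input: aaececd
Character counts:
  'a': 2
  'c': 2
  'd': 1
  'e': 2
Maximum frequency: 2

2


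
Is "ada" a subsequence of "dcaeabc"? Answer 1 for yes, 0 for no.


Check if "ada" is a subsequence of "dcaeabc"
Greedy scan:
  Position 0 ('d'): no match needed
  Position 1 ('c'): no match needed
  Position 2 ('a'): matches sub[0] = 'a'
  Position 3 ('e'): no match needed
  Position 4 ('a'): no match needed
  Position 5 ('b'): no match needed
  Position 6 ('c'): no match needed
Only matched 1/3 characters => not a subsequence

0


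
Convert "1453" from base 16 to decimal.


Input: "1453" in base 16
Positional expansion:
  Digit '1' (value 1) x 16^3 = 4096
  Digit '4' (value 4) x 16^2 = 1024
  Digit '5' (value 5) x 16^1 = 80
  Digit '3' (value 3) x 16^0 = 3
Sum = 5203

5203


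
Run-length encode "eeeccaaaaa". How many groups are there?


Input: eeeccaaaaa
Scanning for consecutive runs:
  Group 1: 'e' x 3 (positions 0-2)
  Group 2: 'c' x 2 (positions 3-4)
  Group 3: 'a' x 5 (positions 5-9)
Total groups: 3

3


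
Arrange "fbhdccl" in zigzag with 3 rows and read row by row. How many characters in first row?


Zigzag "fbhdccl" into 3 rows:
Placing characters:
  'f' => row 0
  'b' => row 1
  'h' => row 2
  'd' => row 1
  'c' => row 0
  'c' => row 1
  'l' => row 2
Rows:
  Row 0: "fc"
  Row 1: "bdc"
  Row 2: "hl"
First row length: 2

2


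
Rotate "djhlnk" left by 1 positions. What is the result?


Input: "djhlnk", rotate left by 1
First 1 characters: "d"
Remaining characters: "jhlnk"
Concatenate remaining + first: "jhlnk" + "d" = "jhlnkd"

jhlnkd


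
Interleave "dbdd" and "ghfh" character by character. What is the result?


Interleaving "dbdd" and "ghfh":
  Position 0: 'd' from first, 'g' from second => "dg"
  Position 1: 'b' from first, 'h' from second => "bh"
  Position 2: 'd' from first, 'f' from second => "df"
  Position 3: 'd' from first, 'h' from second => "dh"
Result: dgbhdfdh

dgbhdfdh


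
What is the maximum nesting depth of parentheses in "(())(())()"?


Input: "(())(())()"
Tracking depth:
  Position 0 '(': depth becomes 1
  Position 1 '(': depth becomes 2
  Position 2 ')': depth becomes 1
  Position 3 ')': depth becomes 0
  Position 4 '(': depth becomes 1
  Position 5 '(': depth becomes 2
  Position 6 ')': depth becomes 1
  Position 7 ')': depth becomes 0
  Position 8 '(': depth becomes 1
  Position 9 ')': depth becomes 0
Maximum depth reached: 2

2


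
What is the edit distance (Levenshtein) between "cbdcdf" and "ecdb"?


Computing edit distance: "cbdcdf" -> "ecdb"
DP table:
           e    c    d    b
      0    1    2    3    4
  c   1    1    1    2    3
  b   2    2    2    2    2
  d   3    3    3    2    3
  c   4    4    3    3    3
  d   5    5    4    3    4
  f   6    6    5    4    4
Edit distance = dp[6][4] = 4

4


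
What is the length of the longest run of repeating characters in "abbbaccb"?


Input: "abbbaccb"
Scanning for longest run:
  Position 1 ('b'): new char, reset run to 1
  Position 2 ('b'): continues run of 'b', length=2
  Position 3 ('b'): continues run of 'b', length=3
  Position 4 ('a'): new char, reset run to 1
  Position 5 ('c'): new char, reset run to 1
  Position 6 ('c'): continues run of 'c', length=2
  Position 7 ('b'): new char, reset run to 1
Longest run: 'b' with length 3

3


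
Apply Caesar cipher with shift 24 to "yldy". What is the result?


Caesar cipher: shift "yldy" by 24
  'y' (pos 24) + 24 = pos 22 = 'w'
  'l' (pos 11) + 24 = pos 9 = 'j'
  'd' (pos 3) + 24 = pos 1 = 'b'
  'y' (pos 24) + 24 = pos 22 = 'w'
Result: wjbw

wjbw


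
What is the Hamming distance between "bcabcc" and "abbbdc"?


Comparing "bcabcc" and "abbbdc" position by position:
  Position 0: 'b' vs 'a' => differ
  Position 1: 'c' vs 'b' => differ
  Position 2: 'a' vs 'b' => differ
  Position 3: 'b' vs 'b' => same
  Position 4: 'c' vs 'd' => differ
  Position 5: 'c' vs 'c' => same
Total differences (Hamming distance): 4

4


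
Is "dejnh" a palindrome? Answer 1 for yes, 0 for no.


Input: dejnh
Reversed: hnjed
  Compare pos 0 ('d') with pos 4 ('h'): MISMATCH
  Compare pos 1 ('e') with pos 3 ('n'): MISMATCH
Result: not a palindrome

0


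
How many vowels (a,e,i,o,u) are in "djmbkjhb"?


Input: djmbkjhb
Checking each character:
  'd' at position 0: consonant
  'j' at position 1: consonant
  'm' at position 2: consonant
  'b' at position 3: consonant
  'k' at position 4: consonant
  'j' at position 5: consonant
  'h' at position 6: consonant
  'b' at position 7: consonant
Total vowels: 0

0


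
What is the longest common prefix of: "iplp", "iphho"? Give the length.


Words: iplp, iphho
  Position 0: all 'i' => match
  Position 1: all 'p' => match
  Position 2: ('l', 'h') => mismatch, stop
LCP = "ip" (length 2)

2


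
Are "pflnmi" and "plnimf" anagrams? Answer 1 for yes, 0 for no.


Strings: "pflnmi", "plnimf"
Sorted first:  filmnp
Sorted second: filmnp
Sorted forms match => anagrams

1


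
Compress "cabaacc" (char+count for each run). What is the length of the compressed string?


Input: cabaacc
Runs:
  'c' x 1 => "c1"
  'a' x 1 => "a1"
  'b' x 1 => "b1"
  'a' x 2 => "a2"
  'c' x 2 => "c2"
Compressed: "c1a1b1a2c2"
Compressed length: 10

10


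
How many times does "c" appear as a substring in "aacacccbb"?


Searching for "c" in "aacacccbb"
Scanning each position:
  Position 0: "a" => no
  Position 1: "a" => no
  Position 2: "c" => MATCH
  Position 3: "a" => no
  Position 4: "c" => MATCH
  Position 5: "c" => MATCH
  Position 6: "c" => MATCH
  Position 7: "b" => no
  Position 8: "b" => no
Total occurrences: 4

4


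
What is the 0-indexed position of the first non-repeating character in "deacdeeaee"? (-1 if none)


Input: deacdeeaee
Character frequencies:
  'a': 2
  'c': 1
  'd': 2
  'e': 5
Scanning left to right for freq == 1:
  Position 0 ('d'): freq=2, skip
  Position 1 ('e'): freq=5, skip
  Position 2 ('a'): freq=2, skip
  Position 3 ('c'): unique! => answer = 3

3


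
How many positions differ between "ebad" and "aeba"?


Comparing "ebad" and "aeba" position by position:
  Position 0: 'e' vs 'a' => DIFFER
  Position 1: 'b' vs 'e' => DIFFER
  Position 2: 'a' vs 'b' => DIFFER
  Position 3: 'd' vs 'a' => DIFFER
Positions that differ: 4

4


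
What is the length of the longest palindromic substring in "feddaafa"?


Input: "feddaafa"
Checking substrings for palindromes:
  [5:8] "afa" (len 3) => palindrome
  [2:4] "dd" (len 2) => palindrome
  [4:6] "aa" (len 2) => palindrome
Longest palindromic substring: "afa" with length 3

3


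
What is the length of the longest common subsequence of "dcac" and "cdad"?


LCS of "dcac" and "cdad"
DP table:
           c    d    a    d
      0    0    0    0    0
  d   0    0    1    1    1
  c   0    1    1    1    1
  a   0    1    1    2    2
  c   0    1    1    2    2
LCS length = dp[4][4] = 2

2


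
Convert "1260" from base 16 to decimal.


Input: "1260" in base 16
Positional expansion:
  Digit '1' (value 1) x 16^3 = 4096
  Digit '2' (value 2) x 16^2 = 512
  Digit '6' (value 6) x 16^1 = 96
  Digit '0' (value 0) x 16^0 = 0
Sum = 4704

4704


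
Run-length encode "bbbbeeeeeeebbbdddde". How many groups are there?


Input: bbbbeeeeeeebbbdddde
Scanning for consecutive runs:
  Group 1: 'b' x 4 (positions 0-3)
  Group 2: 'e' x 7 (positions 4-10)
  Group 3: 'b' x 3 (positions 11-13)
  Group 4: 'd' x 4 (positions 14-17)
  Group 5: 'e' x 1 (positions 18-18)
Total groups: 5

5


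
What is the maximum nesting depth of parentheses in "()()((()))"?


Input: "()()((()))"
Tracking depth:
  Position 0 '(': depth becomes 1
  Position 1 ')': depth becomes 0
  Position 2 '(': depth becomes 1
  Position 3 ')': depth becomes 0
  Position 4 '(': depth becomes 1
  Position 5 '(': depth becomes 2
  Position 6 '(': depth becomes 3
  Position 7 ')': depth becomes 2
  Position 8 ')': depth becomes 1
  Position 9 ')': depth becomes 0
Maximum depth reached: 3

3


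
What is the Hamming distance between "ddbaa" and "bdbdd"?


Comparing "ddbaa" and "bdbdd" position by position:
  Position 0: 'd' vs 'b' => differ
  Position 1: 'd' vs 'd' => same
  Position 2: 'b' vs 'b' => same
  Position 3: 'a' vs 'd' => differ
  Position 4: 'a' vs 'd' => differ
Total differences (Hamming distance): 3

3


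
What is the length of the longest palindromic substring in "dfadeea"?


Input: "dfadeea"
Checking substrings for palindromes:
  [4:6] "ee" (len 2) => palindrome
Longest palindromic substring: "ee" with length 2

2


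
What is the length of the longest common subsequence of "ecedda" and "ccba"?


LCS of "ecedda" and "ccba"
DP table:
           c    c    b    a
      0    0    0    0    0
  e   0    0    0    0    0
  c   0    1    1    1    1
  e   0    1    1    1    1
  d   0    1    1    1    1
  d   0    1    1    1    1
  a   0    1    1    1    2
LCS length = dp[6][4] = 2

2


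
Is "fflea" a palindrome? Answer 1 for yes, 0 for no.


Input: fflea
Reversed: aelff
  Compare pos 0 ('f') with pos 4 ('a'): MISMATCH
  Compare pos 1 ('f') with pos 3 ('e'): MISMATCH
Result: not a palindrome

0


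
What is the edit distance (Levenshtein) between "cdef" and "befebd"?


Computing edit distance: "cdef" -> "befebd"
DP table:
           b    e    f    e    b    d
      0    1    2    3    4    5    6
  c   1    1    2    3    4    5    6
  d   2    2    2    3    4    5    5
  e   3    3    2    3    3    4    5
  f   4    4    3    2    3    4    5
Edit distance = dp[4][6] = 5

5


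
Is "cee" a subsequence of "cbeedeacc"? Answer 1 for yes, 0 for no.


Check if "cee" is a subsequence of "cbeedeacc"
Greedy scan:
  Position 0 ('c'): matches sub[0] = 'c'
  Position 1 ('b'): no match needed
  Position 2 ('e'): matches sub[1] = 'e'
  Position 3 ('e'): matches sub[2] = 'e'
  Position 4 ('d'): no match needed
  Position 5 ('e'): no match needed
  Position 6 ('a'): no match needed
  Position 7 ('c'): no match needed
  Position 8 ('c'): no match needed
All 3 characters matched => is a subsequence

1


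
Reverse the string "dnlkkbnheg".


Input: dnlkkbnheg
Reading characters right to left:
  Position 9: 'g'
  Position 8: 'e'
  Position 7: 'h'
  Position 6: 'n'
  Position 5: 'b'
  Position 4: 'k'
  Position 3: 'k'
  Position 2: 'l'
  Position 1: 'n'
  Position 0: 'd'
Reversed: gehnbkklnd

gehnbkklnd


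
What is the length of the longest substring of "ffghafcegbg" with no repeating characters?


Input: "ffghafcegbg"
Sliding window (track last position of each char):
  Position 0 ('f'): window [0,0] length 1 -- new best
  Position 1 ('f'): repeat (last at 0), move window start to 1
  Position 1 ('f'): window [1,1] length 1
  Position 2 ('g'): window [1,2] length 2 -- new best
  Position 3 ('h'): window [1,3] length 3 -- new best
  Position 4 ('a'): window [1,4] length 4 -- new best
  Position 5 ('f'): repeat (last at 1), move window start to 2
  Position 5 ('f'): window [2,5] length 4
  Position 6 ('c'): window [2,6] length 5 -- new best
  Position 7 ('e'): window [2,7] length 6 -- new best
  Position 8 ('g'): repeat (last at 2), move window start to 3
  Position 8 ('g'): window [3,8] length 6
  Position 9 ('b'): window [3,9] length 7 -- new best
  Position 10 ('g'): repeat (last at 8), move window start to 9
  Position 10 ('g'): window [9,10] length 2
Longest substring with no repeats: "hafcegb" with length 7

7


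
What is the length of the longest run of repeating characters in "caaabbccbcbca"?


Input: "caaabbccbcbca"
Scanning for longest run:
  Position 1 ('a'): new char, reset run to 1
  Position 2 ('a'): continues run of 'a', length=2
  Position 3 ('a'): continues run of 'a', length=3
  Position 4 ('b'): new char, reset run to 1
  Position 5 ('b'): continues run of 'b', length=2
  Position 6 ('c'): new char, reset run to 1
  Position 7 ('c'): continues run of 'c', length=2
  Position 8 ('b'): new char, reset run to 1
  Position 9 ('c'): new char, reset run to 1
  Position 10 ('b'): new char, reset run to 1
  Position 11 ('c'): new char, reset run to 1
  Position 12 ('a'): new char, reset run to 1
Longest run: 'a' with length 3

3


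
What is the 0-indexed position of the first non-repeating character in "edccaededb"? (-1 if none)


Input: edccaededb
Character frequencies:
  'a': 1
  'b': 1
  'c': 2
  'd': 3
  'e': 3
Scanning left to right for freq == 1:
  Position 0 ('e'): freq=3, skip
  Position 1 ('d'): freq=3, skip
  Position 2 ('c'): freq=2, skip
  Position 3 ('c'): freq=2, skip
  Position 4 ('a'): unique! => answer = 4

4


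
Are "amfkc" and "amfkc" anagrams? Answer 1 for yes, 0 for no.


Strings: "amfkc", "amfkc"
Sorted first:  acfkm
Sorted second: acfkm
Sorted forms match => anagrams

1


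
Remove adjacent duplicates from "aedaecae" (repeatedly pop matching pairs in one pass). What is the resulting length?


Input: aedaecae
Stack-based adjacent duplicate removal:
  Read 'a': push. Stack: a
  Read 'e': push. Stack: ae
  Read 'd': push. Stack: aed
  Read 'a': push. Stack: aeda
  Read 'e': push. Stack: aedae
  Read 'c': push. Stack: aedaec
  Read 'a': push. Stack: aedaeca
  Read 'e': push. Stack: aedaecae
Final stack: "aedaecae" (length 8)

8


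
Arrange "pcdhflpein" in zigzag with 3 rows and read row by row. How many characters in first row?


Zigzag "pcdhflpein" into 3 rows:
Placing characters:
  'p' => row 0
  'c' => row 1
  'd' => row 2
  'h' => row 1
  'f' => row 0
  'l' => row 1
  'p' => row 2
  'e' => row 1
  'i' => row 0
  'n' => row 1
Rows:
  Row 0: "pfi"
  Row 1: "chlen"
  Row 2: "dp"
First row length: 3

3


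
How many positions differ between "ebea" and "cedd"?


Comparing "ebea" and "cedd" position by position:
  Position 0: 'e' vs 'c' => DIFFER
  Position 1: 'b' vs 'e' => DIFFER
  Position 2: 'e' vs 'd' => DIFFER
  Position 3: 'a' vs 'd' => DIFFER
Positions that differ: 4

4


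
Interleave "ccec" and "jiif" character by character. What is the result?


Interleaving "ccec" and "jiif":
  Position 0: 'c' from first, 'j' from second => "cj"
  Position 1: 'c' from first, 'i' from second => "ci"
  Position 2: 'e' from first, 'i' from second => "ei"
  Position 3: 'c' from first, 'f' from second => "cf"
Result: cjcieicf

cjcieicf


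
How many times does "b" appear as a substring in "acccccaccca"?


Searching for "b" in "acccccaccca"
Scanning each position:
  Position 0: "a" => no
  Position 1: "c" => no
  Position 2: "c" => no
  Position 3: "c" => no
  Position 4: "c" => no
  Position 5: "c" => no
  Position 6: "a" => no
  Position 7: "c" => no
  Position 8: "c" => no
  Position 9: "c" => no
  Position 10: "a" => no
Total occurrences: 0

0


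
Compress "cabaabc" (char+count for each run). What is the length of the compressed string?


Input: cabaabc
Runs:
  'c' x 1 => "c1"
  'a' x 1 => "a1"
  'b' x 1 => "b1"
  'a' x 2 => "a2"
  'b' x 1 => "b1"
  'c' x 1 => "c1"
Compressed: "c1a1b1a2b1c1"
Compressed length: 12

12


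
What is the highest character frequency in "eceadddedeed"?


Input: eceadddedeed
Character counts:
  'a': 1
  'c': 1
  'd': 5
  'e': 5
Maximum frequency: 5

5


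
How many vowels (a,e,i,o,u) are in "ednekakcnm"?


Input: ednekakcnm
Checking each character:
  'e' at position 0: vowel (running total: 1)
  'd' at position 1: consonant
  'n' at position 2: consonant
  'e' at position 3: vowel (running total: 2)
  'k' at position 4: consonant
  'a' at position 5: vowel (running total: 3)
  'k' at position 6: consonant
  'c' at position 7: consonant
  'n' at position 8: consonant
  'm' at position 9: consonant
Total vowels: 3

3


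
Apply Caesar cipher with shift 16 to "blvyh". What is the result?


Caesar cipher: shift "blvyh" by 16
  'b' (pos 1) + 16 = pos 17 = 'r'
  'l' (pos 11) + 16 = pos 1 = 'b'
  'v' (pos 21) + 16 = pos 11 = 'l'
  'y' (pos 24) + 16 = pos 14 = 'o'
  'h' (pos 7) + 16 = pos 23 = 'x'
Result: rblox

rblox


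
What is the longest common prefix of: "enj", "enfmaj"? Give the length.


Words: enj, enfmaj
  Position 0: all 'e' => match
  Position 1: all 'n' => match
  Position 2: ('j', 'f') => mismatch, stop
LCP = "en" (length 2)

2


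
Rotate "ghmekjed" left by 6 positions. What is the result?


Input: "ghmekjed", rotate left by 6
First 6 characters: "ghmekj"
Remaining characters: "ed"
Concatenate remaining + first: "ed" + "ghmekj" = "edghmekj"

edghmekj


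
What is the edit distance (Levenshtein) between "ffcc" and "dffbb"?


Computing edit distance: "ffcc" -> "dffbb"
DP table:
           d    f    f    b    b
      0    1    2    3    4    5
  f   1    1    1    2    3    4
  f   2    2    1    1    2    3
  c   3    3    2    2    2    3
  c   4    4    3    3    3    3
Edit distance = dp[4][5] = 3

3


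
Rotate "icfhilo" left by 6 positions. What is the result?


Input: "icfhilo", rotate left by 6
First 6 characters: "icfhil"
Remaining characters: "o"
Concatenate remaining + first: "o" + "icfhil" = "oicfhil"

oicfhil


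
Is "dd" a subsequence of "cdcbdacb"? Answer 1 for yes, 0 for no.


Check if "dd" is a subsequence of "cdcbdacb"
Greedy scan:
  Position 0 ('c'): no match needed
  Position 1 ('d'): matches sub[0] = 'd'
  Position 2 ('c'): no match needed
  Position 3 ('b'): no match needed
  Position 4 ('d'): matches sub[1] = 'd'
  Position 5 ('a'): no match needed
  Position 6 ('c'): no match needed
  Position 7 ('b'): no match needed
All 2 characters matched => is a subsequence

1


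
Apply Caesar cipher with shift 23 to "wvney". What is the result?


Caesar cipher: shift "wvney" by 23
  'w' (pos 22) + 23 = pos 19 = 't'
  'v' (pos 21) + 23 = pos 18 = 's'
  'n' (pos 13) + 23 = pos 10 = 'k'
  'e' (pos 4) + 23 = pos 1 = 'b'
  'y' (pos 24) + 23 = pos 21 = 'v'
Result: tskbv

tskbv


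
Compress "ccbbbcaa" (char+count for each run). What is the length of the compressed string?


Input: ccbbbcaa
Runs:
  'c' x 2 => "c2"
  'b' x 3 => "b3"
  'c' x 1 => "c1"
  'a' x 2 => "a2"
Compressed: "c2b3c1a2"
Compressed length: 8

8


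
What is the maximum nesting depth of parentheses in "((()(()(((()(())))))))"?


Input: "((()(()(((()(())))))))"
Tracking depth:
  Position 0 '(': depth becomes 1
  Position 1 '(': depth becomes 2
  Position 2 '(': depth becomes 3
  Position 3 ')': depth becomes 2
  Position 4 '(': depth becomes 3
  Position 5 '(': depth becomes 4
  Position 6 ')': depth becomes 3
  Position 7 '(': depth becomes 4
  Position 8 '(': depth becomes 5
  Position 9 '(': depth becomes 6
  Position 10 '(': depth becomes 7
  Position 11 ')': depth becomes 6
  Position 12 '(': depth becomes 7
  Position 13 '(': depth becomes 8
  Position 14 ')': depth becomes 7
  Position 15 ')': depth becomes 6
  Position 16 ')': depth becomes 5
  Position 17 ')': depth becomes 4
  Position 18 ')': depth becomes 3
  Position 19 ')': depth becomes 2
  Position 20 ')': depth becomes 1
  Position 21 ')': depth becomes 0
Maximum depth reached: 8

8


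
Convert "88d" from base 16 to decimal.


Input: "88d" in base 16
Positional expansion:
  Digit '8' (value 8) x 16^2 = 2048
  Digit '8' (value 8) x 16^1 = 128
  Digit 'd' (value 13) x 16^0 = 13
Sum = 2189

2189


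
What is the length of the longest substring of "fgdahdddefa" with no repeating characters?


Input: "fgdahdddefa"
Sliding window (track last position of each char):
  Position 0 ('f'): window [0,0] length 1 -- new best
  Position 1 ('g'): window [0,1] length 2 -- new best
  Position 2 ('d'): window [0,2] length 3 -- new best
  Position 3 ('a'): window [0,3] length 4 -- new best
  Position 4 ('h'): window [0,4] length 5 -- new best
  Position 5 ('d'): repeat (last at 2), move window start to 3
  Position 5 ('d'): window [3,5] length 3
  Position 6 ('d'): repeat (last at 5), move window start to 6
  Position 6 ('d'): window [6,6] length 1
  Position 7 ('d'): repeat (last at 6), move window start to 7
  Position 7 ('d'): window [7,7] length 1
  Position 8 ('e'): window [7,8] length 2
  Position 9 ('f'): window [7,9] length 3
  Position 10 ('a'): window [7,10] length 4
Longest substring with no repeats: "fgdah" with length 5

5


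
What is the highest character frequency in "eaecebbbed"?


Input: eaecebbbed
Character counts:
  'a': 1
  'b': 3
  'c': 1
  'd': 1
  'e': 4
Maximum frequency: 4

4


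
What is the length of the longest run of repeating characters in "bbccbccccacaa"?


Input: "bbccbccccacaa"
Scanning for longest run:
  Position 1 ('b'): continues run of 'b', length=2
  Position 2 ('c'): new char, reset run to 1
  Position 3 ('c'): continues run of 'c', length=2
  Position 4 ('b'): new char, reset run to 1
  Position 5 ('c'): new char, reset run to 1
  Position 6 ('c'): continues run of 'c', length=2
  Position 7 ('c'): continues run of 'c', length=3
  Position 8 ('c'): continues run of 'c', length=4
  Position 9 ('a'): new char, reset run to 1
  Position 10 ('c'): new char, reset run to 1
  Position 11 ('a'): new char, reset run to 1
  Position 12 ('a'): continues run of 'a', length=2
Longest run: 'c' with length 4

4


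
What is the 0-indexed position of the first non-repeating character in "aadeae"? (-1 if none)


Input: aadeae
Character frequencies:
  'a': 3
  'd': 1
  'e': 2
Scanning left to right for freq == 1:
  Position 0 ('a'): freq=3, skip
  Position 1 ('a'): freq=3, skip
  Position 2 ('d'): unique! => answer = 2

2


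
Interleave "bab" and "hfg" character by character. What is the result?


Interleaving "bab" and "hfg":
  Position 0: 'b' from first, 'h' from second => "bh"
  Position 1: 'a' from first, 'f' from second => "af"
  Position 2: 'b' from first, 'g' from second => "bg"
Result: bhafbg

bhafbg


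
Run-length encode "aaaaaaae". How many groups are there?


Input: aaaaaaae
Scanning for consecutive runs:
  Group 1: 'a' x 7 (positions 0-6)
  Group 2: 'e' x 1 (positions 7-7)
Total groups: 2

2


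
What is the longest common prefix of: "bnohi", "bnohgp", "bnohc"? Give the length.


Words: bnohi, bnohgp, bnohc
  Position 0: all 'b' => match
  Position 1: all 'n' => match
  Position 2: all 'o' => match
  Position 3: all 'h' => match
  Position 4: ('i', 'g', 'c') => mismatch, stop
LCP = "bnoh" (length 4)

4


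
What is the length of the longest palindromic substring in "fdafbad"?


Input: "fdafbad"
Checking substrings for palindromes:
  No multi-char palindromic substrings found
Longest palindromic substring: "f" with length 1

1


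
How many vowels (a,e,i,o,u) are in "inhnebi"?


Input: inhnebi
Checking each character:
  'i' at position 0: vowel (running total: 1)
  'n' at position 1: consonant
  'h' at position 2: consonant
  'n' at position 3: consonant
  'e' at position 4: vowel (running total: 2)
  'b' at position 5: consonant
  'i' at position 6: vowel (running total: 3)
Total vowels: 3

3


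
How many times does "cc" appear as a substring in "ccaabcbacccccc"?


Searching for "cc" in "ccaabcbacccccc"
Scanning each position:
  Position 0: "cc" => MATCH
  Position 1: "ca" => no
  Position 2: "aa" => no
  Position 3: "ab" => no
  Position 4: "bc" => no
  Position 5: "cb" => no
  Position 6: "ba" => no
  Position 7: "ac" => no
  Position 8: "cc" => MATCH
  Position 9: "cc" => MATCH
  Position 10: "cc" => MATCH
  Position 11: "cc" => MATCH
  Position 12: "cc" => MATCH
Total occurrences: 6

6


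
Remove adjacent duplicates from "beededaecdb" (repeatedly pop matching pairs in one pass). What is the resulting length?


Input: beededaecdb
Stack-based adjacent duplicate removal:
  Read 'b': push. Stack: b
  Read 'e': push. Stack: be
  Read 'e': matches stack top 'e' => pop. Stack: b
  Read 'd': push. Stack: bd
  Read 'e': push. Stack: bde
  Read 'd': push. Stack: bded
  Read 'a': push. Stack: bdeda
  Read 'e': push. Stack: bdedae
  Read 'c': push. Stack: bdedaec
  Read 'd': push. Stack: bdedaecd
  Read 'b': push. Stack: bdedaecdb
Final stack: "bdedaecdb" (length 9)

9


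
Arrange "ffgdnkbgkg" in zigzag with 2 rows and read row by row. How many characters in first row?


Zigzag "ffgdnkbgkg" into 2 rows:
Placing characters:
  'f' => row 0
  'f' => row 1
  'g' => row 0
  'd' => row 1
  'n' => row 0
  'k' => row 1
  'b' => row 0
  'g' => row 1
  'k' => row 0
  'g' => row 1
Rows:
  Row 0: "fgnbk"
  Row 1: "fdkgg"
First row length: 5

5


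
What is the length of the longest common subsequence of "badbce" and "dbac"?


LCS of "badbce" and "dbac"
DP table:
           d    b    a    c
      0    0    0    0    0
  b   0    0    1    1    1
  a   0    0    1    2    2
  d   0    1    1    2    2
  b   0    1    2    2    2
  c   0    1    2    2    3
  e   0    1    2    2    3
LCS length = dp[6][4] = 3

3


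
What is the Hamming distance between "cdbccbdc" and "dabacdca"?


Comparing "cdbccbdc" and "dabacdca" position by position:
  Position 0: 'c' vs 'd' => differ
  Position 1: 'd' vs 'a' => differ
  Position 2: 'b' vs 'b' => same
  Position 3: 'c' vs 'a' => differ
  Position 4: 'c' vs 'c' => same
  Position 5: 'b' vs 'd' => differ
  Position 6: 'd' vs 'c' => differ
  Position 7: 'c' vs 'a' => differ
Total differences (Hamming distance): 6

6


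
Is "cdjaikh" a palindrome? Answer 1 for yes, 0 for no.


Input: cdjaikh
Reversed: hkiajdc
  Compare pos 0 ('c') with pos 6 ('h'): MISMATCH
  Compare pos 1 ('d') with pos 5 ('k'): MISMATCH
  Compare pos 2 ('j') with pos 4 ('i'): MISMATCH
Result: not a palindrome

0


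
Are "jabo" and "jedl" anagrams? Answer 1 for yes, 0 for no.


Strings: "jabo", "jedl"
Sorted first:  abjo
Sorted second: dejl
Differ at position 0: 'a' vs 'd' => not anagrams

0
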